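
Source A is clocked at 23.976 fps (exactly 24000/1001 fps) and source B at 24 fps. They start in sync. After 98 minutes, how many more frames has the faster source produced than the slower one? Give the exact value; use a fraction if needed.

98 min = 5880 s.
A emits 24000/1001 × 5880 = 20160000/143 frames; B emits 24 × 5880 = 141120.
Difference = 20160/143 frames (≈ 140.9790); B is ahead of A.

20160/143 frames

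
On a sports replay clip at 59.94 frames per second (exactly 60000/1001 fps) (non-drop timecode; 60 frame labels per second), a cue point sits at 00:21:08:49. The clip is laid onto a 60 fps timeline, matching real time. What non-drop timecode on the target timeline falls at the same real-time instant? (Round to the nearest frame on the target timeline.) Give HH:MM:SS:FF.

00:21:10:05

Source frame index: (0×3600 + 21×60 + 8) × 60 + 49 = 76129.
Real time: 76129 / (60000/1001) = 76205129/60000 s.
Target frame: (76205129/60000) × (60) = 76205129/1000 ≈ 76205.129 → 76205.
At 60 labels/s: frame 76205 → 00:21:10:05.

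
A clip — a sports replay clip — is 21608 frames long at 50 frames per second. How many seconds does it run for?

432.16 seconds

Running time = 21608 / (50) = 432.16 s.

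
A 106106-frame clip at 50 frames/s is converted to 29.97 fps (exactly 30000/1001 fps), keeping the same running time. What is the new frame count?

Target frames = source frames × (target rate / source rate) = 106106 × (30000/1001)/(50) = 106106 × 600/1001 = 63600.

63600 frames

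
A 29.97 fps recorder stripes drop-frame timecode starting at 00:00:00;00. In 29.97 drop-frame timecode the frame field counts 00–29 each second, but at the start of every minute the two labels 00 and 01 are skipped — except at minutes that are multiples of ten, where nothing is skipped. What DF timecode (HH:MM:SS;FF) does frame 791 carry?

00:00:26;11

Ten DF minutes hold 17982 frames, so frame 791 lies in block 0 (frames 0–17981) with 791 frames into that block.
The block's first minute is 1800 frames and the rest 1798 each; 791 frames reaches minute 0, so 0 × 18 + 0 × 2 = 0 labels have been skipped so far.
Adding those back, label number 791 + 0 = 791 at 30 labels/s is 26 s + 11 f = 0 h 0 min 26 s frame 11, i.e. 00:00:26;11.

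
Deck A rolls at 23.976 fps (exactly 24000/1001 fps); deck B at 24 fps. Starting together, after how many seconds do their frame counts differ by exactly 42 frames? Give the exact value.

The gap grows by |24 − 24000/1001| = 24/1001 frames per second.
Time for a 42-frame gap: 42 ÷ (24/1001) = 1751.75 s.

1751.75 seconds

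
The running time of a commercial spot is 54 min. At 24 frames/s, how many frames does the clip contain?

54 min = 3240 s.
Frames = 3240 × 24 = 77760.

77760 frames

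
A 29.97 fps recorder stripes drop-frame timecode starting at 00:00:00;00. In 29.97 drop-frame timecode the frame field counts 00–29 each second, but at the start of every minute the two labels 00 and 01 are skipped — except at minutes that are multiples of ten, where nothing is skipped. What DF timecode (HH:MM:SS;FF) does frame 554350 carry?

05:08:16;26

Each 10-minute DF block holds 10 × 60 × 30 − 9 × 2 = 17982 frames. 554350 ÷ 17982 → 30 full blocks, remainder 14890.
Within the partial block the first minute is 1800 frames and each further minute 1798, so 8 further minute boundaries passed. Total skipped labels = 18 × 30 + 2 × 8 = 556.
Non-drop label index = 554350 + 556 = 554906; at 30 labels/s that is 05:08:16:26, i.e. DF 05:08:16;26.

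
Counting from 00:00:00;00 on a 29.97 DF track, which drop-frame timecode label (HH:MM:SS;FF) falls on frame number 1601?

Ten DF minutes hold 17982 frames, so frame 1601 lies in block 0 (frames 0–17981) with 1601 frames into that block.
The block's first minute is 1800 frames and the rest 1798 each; 1601 frames reaches minute 0, so 0 × 18 + 0 × 2 = 0 labels have been skipped so far.
Adding those back, label number 1601 + 0 = 1601 at 30 labels/s is 53 s + 11 f = 0 h 0 min 53 s frame 11, i.e. 00:00:53;11.

00:00:53;11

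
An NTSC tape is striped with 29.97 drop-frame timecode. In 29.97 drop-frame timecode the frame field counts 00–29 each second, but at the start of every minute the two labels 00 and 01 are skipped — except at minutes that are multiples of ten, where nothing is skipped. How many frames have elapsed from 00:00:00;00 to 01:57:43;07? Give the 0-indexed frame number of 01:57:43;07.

Complete 10-minute blocks: 11, each 17982 frames → 197802.
Remaining 7 whole minutes in the current block: 1800 + 6 × 1798 = 12588 frames.
Within the current minute: 43 × 30 + 7 − 2 = 1295 (labels ;00/;01 skipped at this minute). Total = 197802 + 12588 + 1295 = 211685.

211685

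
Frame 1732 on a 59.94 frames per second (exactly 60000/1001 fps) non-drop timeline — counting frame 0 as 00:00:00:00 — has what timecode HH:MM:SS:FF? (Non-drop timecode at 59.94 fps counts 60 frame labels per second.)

1732 ÷ 60 = 28 full seconds, remainder 52 frames.
28 s = 0 h 0 min 28 s.
Timecode: 00:00:28:52.

00:00:28:52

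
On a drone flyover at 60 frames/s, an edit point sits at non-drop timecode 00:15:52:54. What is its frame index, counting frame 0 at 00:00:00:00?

57174

Total seconds to the label: (0 × 3600 + 15 × 60 + 52) = 952.
Frame index = 952 × 60 + 54 = 57174.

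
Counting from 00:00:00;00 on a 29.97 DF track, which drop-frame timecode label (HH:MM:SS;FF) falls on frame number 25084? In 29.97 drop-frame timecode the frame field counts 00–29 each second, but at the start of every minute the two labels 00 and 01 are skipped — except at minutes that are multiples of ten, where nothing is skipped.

Ten DF minutes hold 17982 frames, so frame 25084 lies in block 1 (frames 17982–35963) with 7102 frames into that block.
The block's first minute is 1800 frames and the rest 1798 each; 7102 frames reaches minute 3, so 1 × 18 + 3 × 2 = 24 labels have been skipped so far.
Adding those back, label number 25084 + 24 = 25108 at 30 labels/s is 836 s + 28 f = 0 h 13 min 56 s frame 28, i.e. 00:13:56;28.

00:13:56;28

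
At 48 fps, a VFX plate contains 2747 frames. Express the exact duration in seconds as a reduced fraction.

2747/48 seconds

Running time = 2747 ÷ (48) = 2747 × 1/48 = 2747/48 s.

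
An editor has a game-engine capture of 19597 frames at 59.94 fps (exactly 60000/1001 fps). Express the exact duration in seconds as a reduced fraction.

19616597/60000 seconds

Running time = 19597 ÷ (60000/1001) = 19597 × 1001/60000 = 19616597/60000 s.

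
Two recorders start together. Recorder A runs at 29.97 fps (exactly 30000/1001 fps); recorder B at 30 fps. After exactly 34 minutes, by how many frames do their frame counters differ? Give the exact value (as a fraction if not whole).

61200/1001 frames

34 min = 2040 s.
A emits 30000/1001 × 2040 = 61200000/1001 frames; B emits 30 × 2040 = 61200.
Difference = 61200/1001 frames (≈ 61.1389); B is ahead of A.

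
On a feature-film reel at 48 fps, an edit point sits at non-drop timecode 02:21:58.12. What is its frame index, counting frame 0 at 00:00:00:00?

Total seconds to the label: (2 × 3600 + 21 × 60 + 58) = 8518.
Frame index = 8518 × 48 + 12 = 408876.

frame 408876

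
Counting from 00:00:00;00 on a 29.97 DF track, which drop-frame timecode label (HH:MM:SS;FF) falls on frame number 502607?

04:39:30;11

Ten DF minutes hold 17982 frames, so frame 502607 lies in block 27 (frames 485514–503495) with 17093 frames into that block.
The block's first minute is 1800 frames and the rest 1798 each; 17093 frames reaches minute 9, so 27 × 18 + 9 × 2 = 504 labels have been skipped so far.
Adding those back, label number 502607 + 504 = 503111 at 30 labels/s is 16770 s + 11 f = 4 h 39 min 30 s frame 11, i.e. 04:39:30;11.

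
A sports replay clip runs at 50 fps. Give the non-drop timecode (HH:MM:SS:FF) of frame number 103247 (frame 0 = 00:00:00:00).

00:34:24:47

103247 ÷ 50 = 2064 full seconds, remainder 47 frames.
2064 s = 0 h 34 min 24 s.
Timecode: 00:34:24:47.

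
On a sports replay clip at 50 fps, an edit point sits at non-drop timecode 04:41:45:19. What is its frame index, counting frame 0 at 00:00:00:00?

845269

Total seconds to the label: (4 × 3600 + 41 × 60 + 45) = 16905.
Frame index = 16905 × 50 + 19 = 845269.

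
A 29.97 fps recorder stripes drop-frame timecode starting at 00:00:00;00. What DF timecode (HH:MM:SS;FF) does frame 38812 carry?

00:21:35;00

Ten DF minutes hold 17982 frames, so frame 38812 lies in block 2 (frames 35964–53945) with 2848 frames into that block.
The block's first minute is 1800 frames and the rest 1798 each; 2848 frames reaches minute 1, so 2 × 18 + 1 × 2 = 38 labels have been skipped so far.
Adding those back, label number 38812 + 38 = 38850 at 30 labels/s is 1295 s + 0 f = 0 h 21 min 35 s frame 0, i.e. 00:21:35;00.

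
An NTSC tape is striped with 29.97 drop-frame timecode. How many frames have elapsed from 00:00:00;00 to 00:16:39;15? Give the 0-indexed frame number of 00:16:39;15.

Complete 10-minute blocks: 1, each 17982 frames → 17982.
Remaining 6 whole minutes in the current block: 1800 + 5 × 1798 = 10790 frames.
Within the current minute: 39 × 30 + 15 − 2 = 1183 (labels ;00/;01 skipped at this minute). Total = 17982 + 10790 + 1183 = 29955.

29955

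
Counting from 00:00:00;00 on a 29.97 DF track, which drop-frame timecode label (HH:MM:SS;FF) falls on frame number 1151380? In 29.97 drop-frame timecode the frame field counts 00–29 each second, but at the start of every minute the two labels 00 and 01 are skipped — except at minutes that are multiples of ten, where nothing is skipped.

10:40:17;22

Ten DF minutes hold 17982 frames, so frame 1151380 lies in block 64 (frames 1150848–1168829) with 532 frames into that block.
The block's first minute is 1800 frames and the rest 1798 each; 532 frames reaches minute 0, so 64 × 18 + 0 × 2 = 1152 labels have been skipped so far.
Adding those back, label number 1151380 + 1152 = 1152532 at 30 labels/s is 38417 s + 22 f = 10 h 40 min 17 s frame 22, i.e. 10:40:17;22.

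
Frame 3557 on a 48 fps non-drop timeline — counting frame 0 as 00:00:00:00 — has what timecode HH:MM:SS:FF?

3557 ÷ 48 = 74 full seconds, remainder 5 frames.
74 s = 0 h 1 min 14 s.
Timecode: 00:01:14:05.

00:01:14:05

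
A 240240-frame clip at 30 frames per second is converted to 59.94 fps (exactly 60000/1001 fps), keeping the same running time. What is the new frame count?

480000 frames

Target frames = source frames × (target rate / source rate) = 240240 × (60000/1001)/(30) = 240240 × 2000/1001 = 480000.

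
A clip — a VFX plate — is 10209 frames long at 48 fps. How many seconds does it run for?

212.6875 seconds

Running time = 10209 / (48) = 212.6875 s.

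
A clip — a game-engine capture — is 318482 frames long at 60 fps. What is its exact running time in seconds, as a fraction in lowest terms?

Running time = 318482 ÷ (60) = 318482 × 1/60 = 159241/30 s.

159241/30 seconds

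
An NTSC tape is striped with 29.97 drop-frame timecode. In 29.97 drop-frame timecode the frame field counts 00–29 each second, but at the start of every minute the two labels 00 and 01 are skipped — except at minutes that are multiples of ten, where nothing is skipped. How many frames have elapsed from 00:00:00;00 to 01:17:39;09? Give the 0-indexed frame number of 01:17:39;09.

Complete 10-minute blocks: 7, each 17982 frames → 125874.
Remaining 7 whole minutes in the current block: 1800 + 6 × 1798 = 12588 frames.
Within the current minute: 39 × 30 + 9 − 2 = 1177 (labels ;00/;01 skipped at this minute). Total = 125874 + 12588 + 1177 = 139639.

139639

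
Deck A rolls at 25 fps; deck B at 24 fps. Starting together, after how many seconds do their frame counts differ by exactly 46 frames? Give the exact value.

46 seconds

The gap grows by |24 − 25| = 1 frame per second.
Time for a 46-frame gap: 46 ÷ (1) = 46 s.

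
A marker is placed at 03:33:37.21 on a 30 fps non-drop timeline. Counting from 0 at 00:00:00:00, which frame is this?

Total seconds to the label: (3 × 3600 + 33 × 60 + 37) = 12817.
Frame index = 12817 × 30 + 21 = 384531.

frame 384531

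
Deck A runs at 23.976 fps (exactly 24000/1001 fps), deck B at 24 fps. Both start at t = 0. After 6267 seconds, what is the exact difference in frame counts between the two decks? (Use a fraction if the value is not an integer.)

A emits 24000/1001 × 6267 = 150408000/1001 frames; B emits 24 × 6267 = 150408.
Difference = 150408/1001 frames (≈ 150.2577); B is ahead of A.

150408/1001 frames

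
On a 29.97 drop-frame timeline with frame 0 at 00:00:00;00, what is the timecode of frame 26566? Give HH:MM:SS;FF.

Each 10-minute DF block holds 10 × 60 × 30 − 9 × 2 = 17982 frames. 26566 ÷ 17982 → 1 full block, remainder 8584.
Within the partial block the first minute is 1800 frames and each further minute 1798, so 4 further minute boundaries passed. Total skipped labels = 18 × 1 + 2 × 4 = 26.
Non-drop label index = 26566 + 26 = 26592; at 30 labels/s that is 00:14:46:12, i.e. DF 00:14:46;12.

00:14:46;12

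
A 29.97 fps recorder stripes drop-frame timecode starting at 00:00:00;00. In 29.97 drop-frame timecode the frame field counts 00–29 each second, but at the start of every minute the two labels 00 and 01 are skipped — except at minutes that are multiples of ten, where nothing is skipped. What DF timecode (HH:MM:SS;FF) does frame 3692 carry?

00:02:03;06

Each 10-minute DF block holds 10 × 60 × 30 − 9 × 2 = 17982 frames. 3692 ÷ 17982 → 0 full blocks, remainder 3692.
Within the partial block the first minute is 1800 frames and each further minute 1798, so 2 further minute boundaries passed. Total skipped labels = 18 × 0 + 2 × 2 = 4.
Non-drop label index = 3692 + 4 = 3696; at 30 labels/s that is 00:02:03:06, i.e. DF 00:02:03;06.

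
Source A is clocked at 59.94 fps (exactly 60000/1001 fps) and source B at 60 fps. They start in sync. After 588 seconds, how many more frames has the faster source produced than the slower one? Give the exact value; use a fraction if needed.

A emits 60000/1001 × 588 = 5040000/143 frames; B emits 60 × 588 = 35280.
Difference = 5040/143 frames (≈ 35.2448); B is ahead of A.

5040/143 frames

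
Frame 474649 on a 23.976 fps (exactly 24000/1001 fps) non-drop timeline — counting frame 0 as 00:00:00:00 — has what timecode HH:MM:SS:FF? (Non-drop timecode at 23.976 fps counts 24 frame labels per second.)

05:29:37:01

474649 ÷ 24 = 19777 full seconds, remainder 1 frame.
19777 s = 5 h 29 min 37 s.
Timecode: 05:29:37:01.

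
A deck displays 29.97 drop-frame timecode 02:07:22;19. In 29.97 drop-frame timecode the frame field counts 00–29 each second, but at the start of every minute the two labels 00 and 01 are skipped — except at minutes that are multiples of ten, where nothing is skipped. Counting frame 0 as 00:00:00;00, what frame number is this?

As if non-drop at 30 labels/s: (2 × 3600 + 7 × 60 + 22) × 30 + 19 = 229279.
Minute boundaries passed: 127; those not divisible by 10: 127 − 12 = 115; dropped labels = 2 × 115 = 230.
Actual frame index = 229279 − 230 = 229049.

229049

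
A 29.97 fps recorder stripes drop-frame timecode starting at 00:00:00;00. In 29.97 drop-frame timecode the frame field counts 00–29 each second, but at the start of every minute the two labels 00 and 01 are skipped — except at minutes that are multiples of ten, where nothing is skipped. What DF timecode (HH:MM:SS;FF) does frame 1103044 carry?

Each 10-minute DF block holds 10 × 60 × 30 − 9 × 2 = 17982 frames. 1103044 ÷ 17982 → 61 full blocks, remainder 6142.
Within the partial block the first minute is 1800 frames and each further minute 1798, so 3 further minute boundaries passed. Total skipped labels = 18 × 61 + 2 × 3 = 1104.
Non-drop label index = 1103044 + 1104 = 1104148; at 30 labels/s that is 10:13:24:28, i.e. DF 10:13:24;28.

10:13:24;28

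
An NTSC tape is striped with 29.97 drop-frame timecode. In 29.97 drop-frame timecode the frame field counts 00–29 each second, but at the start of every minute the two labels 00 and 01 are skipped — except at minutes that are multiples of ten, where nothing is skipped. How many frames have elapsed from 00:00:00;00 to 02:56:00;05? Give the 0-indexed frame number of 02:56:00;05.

316487

As if non-drop at 30 labels/s: (2 × 3600 + 56 × 60 + 0) × 30 + 5 = 316805.
Minute boundaries passed: 176; those not divisible by 10: 176 − 17 = 159; dropped labels = 2 × 159 = 318.
Actual frame index = 316805 − 318 = 316487.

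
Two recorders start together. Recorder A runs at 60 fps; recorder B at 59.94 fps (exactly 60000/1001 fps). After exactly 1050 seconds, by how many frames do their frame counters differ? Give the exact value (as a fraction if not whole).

A emits 60 × 1050 = 63000 frames; B emits 60000/1001 × 1050 = 9000000/143.
Difference = 9000/143 frames (≈ 62.9371); B is behind A.

9000/143 frames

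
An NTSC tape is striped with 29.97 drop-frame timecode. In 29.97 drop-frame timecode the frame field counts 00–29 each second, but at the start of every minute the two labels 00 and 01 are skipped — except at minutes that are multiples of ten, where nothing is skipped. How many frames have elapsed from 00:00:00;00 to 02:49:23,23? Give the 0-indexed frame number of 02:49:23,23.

As if non-drop at 30 labels/s: (2 × 3600 + 49 × 60 + 23) × 30 + 23 = 304913.
Minute boundaries passed: 169; those not divisible by 10: 169 − 16 = 153; dropped labels = 2 × 153 = 306.
Actual frame index = 304913 − 306 = 304607.

304607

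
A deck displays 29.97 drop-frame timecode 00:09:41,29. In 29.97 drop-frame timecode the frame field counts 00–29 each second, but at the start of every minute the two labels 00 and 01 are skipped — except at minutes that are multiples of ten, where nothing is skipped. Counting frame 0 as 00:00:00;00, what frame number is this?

As if non-drop at 30 labels/s: (0 × 3600 + 9 × 60 + 41) × 30 + 29 = 17459.
Minute boundaries passed: 9; those not divisible by 10: 9 − 0 = 9; dropped labels = 2 × 9 = 18.
Actual frame index = 17459 − 18 = 17441.

17441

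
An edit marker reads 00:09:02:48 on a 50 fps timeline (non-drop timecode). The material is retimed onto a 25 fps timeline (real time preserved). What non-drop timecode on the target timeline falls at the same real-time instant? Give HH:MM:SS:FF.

Source frame index: (0×3600 + 9×60 + 2) × 50 + 48 = 27148.
Real time: 27148 / (50) = 13574/25 s.
Target frame: (13574/25) × (25) = 13574.
At 25 labels/s: frame 13574 → 00:09:02:24.

00:09:02:24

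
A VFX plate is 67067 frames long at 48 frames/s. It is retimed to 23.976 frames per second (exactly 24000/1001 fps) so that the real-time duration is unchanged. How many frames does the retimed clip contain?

Target frames = source frames × (target rate / source rate) = 67067 × (24000/1001)/(48) = 67067 × 500/1001 = 33500.

33500 frames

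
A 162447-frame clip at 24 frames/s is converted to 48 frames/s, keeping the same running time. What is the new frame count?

324894 frames

Frames at target rate = 162447 × (48) / (24) = 324894.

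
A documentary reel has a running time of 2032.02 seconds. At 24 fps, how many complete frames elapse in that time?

48768 frames

Frames = 2032.02 × 24 = 1219212/25 ≈ 48768.4800.
Complete frames: 48768.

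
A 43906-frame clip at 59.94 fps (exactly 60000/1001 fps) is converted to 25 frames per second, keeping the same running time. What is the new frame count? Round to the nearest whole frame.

18312 frames

Frames at target rate = 43906 × (25) / (60000/1001) = 21974953/1200 ≈ 18312.461.
Nearest whole frame: 18312.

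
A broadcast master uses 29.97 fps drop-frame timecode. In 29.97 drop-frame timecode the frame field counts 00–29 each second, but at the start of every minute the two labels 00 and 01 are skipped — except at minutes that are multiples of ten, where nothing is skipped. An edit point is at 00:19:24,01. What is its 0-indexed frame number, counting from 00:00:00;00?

34885

As if non-drop at 30 labels/s: (0 × 3600 + 19 × 60 + 24) × 30 + 1 = 34921.
Minute boundaries passed: 19; those not divisible by 10: 19 − 1 = 18; dropped labels = 2 × 18 = 36.
Actual frame index = 34921 − 36 = 34885.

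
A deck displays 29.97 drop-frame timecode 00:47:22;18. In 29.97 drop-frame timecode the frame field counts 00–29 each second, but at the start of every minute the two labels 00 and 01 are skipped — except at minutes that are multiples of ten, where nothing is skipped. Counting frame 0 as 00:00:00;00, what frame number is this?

85192

As if non-drop at 30 labels/s: (0 × 3600 + 47 × 60 + 22) × 30 + 18 = 85278.
Minute boundaries passed: 47; those not divisible by 10: 47 − 4 = 43; dropped labels = 2 × 43 = 86.
Actual frame index = 85278 − 86 = 85192.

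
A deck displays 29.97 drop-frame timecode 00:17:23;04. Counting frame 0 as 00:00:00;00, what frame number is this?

Complete 10-minute blocks: 1, each 17982 frames → 17982.
Remaining 7 whole minutes in the current block: 1800 + 6 × 1798 = 12588 frames.
Within the current minute: 23 × 30 + 4 − 2 = 692 (labels ;00/;01 skipped at this minute). Total = 17982 + 12588 + 692 = 31262.

31262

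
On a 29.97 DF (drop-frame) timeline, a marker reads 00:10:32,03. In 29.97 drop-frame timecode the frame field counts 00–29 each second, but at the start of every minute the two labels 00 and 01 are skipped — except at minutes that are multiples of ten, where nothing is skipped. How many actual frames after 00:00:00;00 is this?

18945

Complete 10-minute blocks: 1, each 17982 frames → 17982.
Remaining 0 whole minutes in the current block: 0 frames.
Within the current minute: 32 × 30 + 3 = 963. Total = 17982 + 0 + 963 = 18945.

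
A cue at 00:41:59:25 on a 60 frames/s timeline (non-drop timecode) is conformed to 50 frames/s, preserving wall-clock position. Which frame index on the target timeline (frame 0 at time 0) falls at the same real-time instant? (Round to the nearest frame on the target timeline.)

Source frame index: (0×3600 + 41×60 + 59) × 60 + 25 = 151165.
Real time: 151165 / (60) = 30233/12 s.
Target frame: (30233/12) × (50) = 755825/6 ≈ 125970.833 → 125971.

frame 125971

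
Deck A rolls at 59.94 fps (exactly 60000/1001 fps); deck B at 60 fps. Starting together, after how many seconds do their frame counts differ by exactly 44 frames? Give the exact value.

The gap grows by |60 − 60000/1001| = 60/1001 frames per second.
Time for a 44-frame gap: 44 ÷ (60/1001) = 11011/15 s.

11011/15 seconds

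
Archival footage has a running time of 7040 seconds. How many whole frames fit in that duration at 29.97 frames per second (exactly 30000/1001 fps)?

Frames = 7040 × 30000/1001 = 19200000/91 ≈ 210989.0110.
Complete frames: 210989.

210989 frames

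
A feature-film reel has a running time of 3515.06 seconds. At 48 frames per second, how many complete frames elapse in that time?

Frames = 3515.06 × 48 = 4218072/25 ≈ 168722.8800.
Complete frames: 168722.

168722 frames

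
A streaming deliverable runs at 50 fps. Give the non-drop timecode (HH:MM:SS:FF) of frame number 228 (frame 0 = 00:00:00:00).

228 ÷ 50 = 4 full seconds, remainder 28 frames.
4 s = 0 h 0 min 4 s.
Timecode: 00:00:04:28.

00:00:04:28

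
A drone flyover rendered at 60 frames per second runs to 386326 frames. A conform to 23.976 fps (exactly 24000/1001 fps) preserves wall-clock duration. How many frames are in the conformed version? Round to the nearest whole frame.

154376 frames

Frames at target rate = 386326 × (24000/1001) / (60) = 154530400/1001 ≈ 154376.024.
Nearest whole frame: 154376.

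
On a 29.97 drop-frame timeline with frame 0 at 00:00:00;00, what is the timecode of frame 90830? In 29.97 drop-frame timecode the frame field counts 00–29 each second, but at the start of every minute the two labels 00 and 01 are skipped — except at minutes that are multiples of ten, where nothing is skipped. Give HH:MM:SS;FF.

00:50:30;20

Each 10-minute DF block holds 10 × 60 × 30 − 9 × 2 = 17982 frames. 90830 ÷ 17982 → 5 full blocks, remainder 920.
Within the partial block the first minute is 1800 frames and each further minute 1798, so 0 further minute boundaries passed. Total skipped labels = 18 × 5 + 2 × 0 = 90.
Non-drop label index = 90830 + 90 = 90920; at 30 labels/s that is 00:50:30:20, i.e. DF 00:50:30;20.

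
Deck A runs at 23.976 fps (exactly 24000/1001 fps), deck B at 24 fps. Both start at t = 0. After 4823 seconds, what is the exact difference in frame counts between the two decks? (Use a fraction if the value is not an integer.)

A emits 24000/1001 × 4823 = 1272000/11 frames; B emits 24 × 4823 = 115752.
Difference = 1272/11 frames (≈ 115.6364); B is ahead of A.

1272/11 frames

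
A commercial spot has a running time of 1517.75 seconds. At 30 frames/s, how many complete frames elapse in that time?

45532 frames

Frames = 1517.75 × 30 = 91065/2 ≈ 45532.5000.
Complete frames: 45532.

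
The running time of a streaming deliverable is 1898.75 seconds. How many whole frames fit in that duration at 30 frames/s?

Frames = 1898.75 × 30 = 113925/2 ≈ 56962.5000.
Complete frames: 56962.

56962 frames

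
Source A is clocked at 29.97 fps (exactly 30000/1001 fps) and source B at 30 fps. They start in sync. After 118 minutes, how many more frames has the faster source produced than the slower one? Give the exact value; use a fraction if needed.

118 min = 7080 s.
A emits 30000/1001 × 7080 = 212400000/1001 frames; B emits 30 × 7080 = 212400.
Difference = 212400/1001 frames (≈ 212.1878); B is ahead of A.

212400/1001 frames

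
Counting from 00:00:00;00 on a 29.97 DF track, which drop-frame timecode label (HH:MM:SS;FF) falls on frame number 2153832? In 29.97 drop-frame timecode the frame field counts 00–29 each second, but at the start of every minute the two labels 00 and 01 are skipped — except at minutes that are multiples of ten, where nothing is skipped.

19:57:46;08

Ten DF minutes hold 17982 frames, so frame 2153832 lies in block 119 (frames 2139858–2157839) with 13974 frames into that block.
The block's first minute is 1800 frames and the rest 1798 each; 13974 frames reaches minute 7, so 119 × 18 + 7 × 2 = 2156 labels have been skipped so far.
Adding those back, label number 2153832 + 2156 = 2155988 at 30 labels/s is 71866 s + 8 f = 19 h 57 min 46 s frame 8, i.e. 19:57:46;08.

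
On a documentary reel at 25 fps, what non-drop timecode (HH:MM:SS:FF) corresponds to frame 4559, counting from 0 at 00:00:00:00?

00:03:02:09

4559 ÷ 25 = 182 full seconds, remainder 9 frames.
182 s = 0 h 3 min 2 s.
Timecode: 00:03:02:09.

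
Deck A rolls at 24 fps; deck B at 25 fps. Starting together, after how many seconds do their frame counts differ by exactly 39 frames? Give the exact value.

39 seconds

The gap grows by |25 − 24| = 1 frame per second.
Time for a 39-frame gap: 39 ÷ (1) = 39 s.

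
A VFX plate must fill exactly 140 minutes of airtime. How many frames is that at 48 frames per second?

403200 frames

140 min = 8400 s.
Frames = 8400 × 48 = 403200.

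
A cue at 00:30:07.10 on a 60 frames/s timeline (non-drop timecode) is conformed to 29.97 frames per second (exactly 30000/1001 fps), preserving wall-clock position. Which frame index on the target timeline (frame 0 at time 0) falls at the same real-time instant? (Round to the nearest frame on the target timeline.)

frame 54161

Source frame index: (0×3600 + 30×60 + 7) × 60 + 10 = 108430.
Real time: 108430 / (60) = 10843/6 s.
Target frame: (10843/6) × (30000/1001) = 7745000/143 ≈ 54160.839 → 54161.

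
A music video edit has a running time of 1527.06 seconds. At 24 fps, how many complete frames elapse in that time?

36649 frames

Frames = 1527.06 × 24 = 916236/25 ≈ 36649.4400.
Complete frames: 36649.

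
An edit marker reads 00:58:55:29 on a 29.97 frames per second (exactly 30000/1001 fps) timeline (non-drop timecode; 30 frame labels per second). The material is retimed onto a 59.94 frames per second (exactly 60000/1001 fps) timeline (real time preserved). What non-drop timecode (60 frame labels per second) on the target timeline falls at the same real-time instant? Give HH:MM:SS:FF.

00:58:55:58

Source frame index: (0×3600 + 58×60 + 55) × 30 + 29 = 106079.
Real time: 106079 / (30000/1001) = 106185079/30000 s.
Target frame: (106185079/30000) × (60000/1001) = 212158.
At 60 labels/s: frame 212158 → 00:58:55:58.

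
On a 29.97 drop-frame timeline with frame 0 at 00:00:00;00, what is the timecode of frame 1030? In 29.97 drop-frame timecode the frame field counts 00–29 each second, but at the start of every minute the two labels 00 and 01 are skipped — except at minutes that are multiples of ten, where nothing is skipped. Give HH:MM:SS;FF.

00:00:34;10

Ten DF minutes hold 17982 frames, so frame 1030 lies in block 0 (frames 0–17981) with 1030 frames into that block.
The block's first minute is 1800 frames and the rest 1798 each; 1030 frames reaches minute 0, so 0 × 18 + 0 × 2 = 0 labels have been skipped so far.
Adding those back, label number 1030 + 0 = 1030 at 30 labels/s is 34 s + 10 f = 0 h 0 min 34 s frame 10, i.e. 00:00:34;10.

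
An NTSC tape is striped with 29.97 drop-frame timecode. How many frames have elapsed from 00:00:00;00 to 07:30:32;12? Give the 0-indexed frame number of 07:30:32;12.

810162

As if non-drop at 30 labels/s: (7 × 3600 + 30 × 60 + 32) × 30 + 12 = 810972.
Minute boundaries passed: 450; those not divisible by 10: 450 − 45 = 405; dropped labels = 2 × 405 = 810.
Actual frame index = 810972 − 810 = 810162.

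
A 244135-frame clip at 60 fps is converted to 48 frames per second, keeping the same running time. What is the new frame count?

195308 frames

Target frames = source frames × (target rate / source rate) = 244135 × (48)/(60) = 244135 × 4/5 = 195308.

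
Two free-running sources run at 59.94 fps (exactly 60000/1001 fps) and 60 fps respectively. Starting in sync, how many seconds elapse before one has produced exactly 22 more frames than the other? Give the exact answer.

The gap grows by |60 − 60000/1001| = 60/1001 frames per second.
Time for a 22-frame gap: 22 ÷ (60/1001) = 11011/30 s.

11011/30 seconds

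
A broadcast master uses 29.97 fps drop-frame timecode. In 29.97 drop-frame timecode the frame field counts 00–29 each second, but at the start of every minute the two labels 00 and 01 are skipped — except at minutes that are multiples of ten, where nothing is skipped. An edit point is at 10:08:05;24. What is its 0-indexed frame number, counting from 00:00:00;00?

1093478

Complete 10-minute blocks: 60, each 17982 frames → 1078920.
Remaining 8 whole minutes in the current block: 1800 + 7 × 1798 = 14386 frames.
Within the current minute: 5 × 30 + 24 − 2 = 172 (labels ;00/;01 skipped at this minute). Total = 1078920 + 14386 + 172 = 1093478.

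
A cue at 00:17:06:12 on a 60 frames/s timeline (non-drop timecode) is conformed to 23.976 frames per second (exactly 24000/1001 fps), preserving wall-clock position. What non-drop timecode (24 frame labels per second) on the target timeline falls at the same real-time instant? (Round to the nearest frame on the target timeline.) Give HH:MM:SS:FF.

Source frame index: (0×3600 + 17×60 + 6) × 60 + 12 = 61572.
Real time: 61572 / (60) = 5131/5 s.
Target frame: (5131/5) × (24000/1001) = 3518400/143 ≈ 24604.196 → 24604.
At 24 labels/s: frame 24604 → 00:17:05:04.

00:17:05:04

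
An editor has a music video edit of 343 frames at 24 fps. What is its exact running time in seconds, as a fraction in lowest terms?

Running time = 343 ÷ (24) = 343 × 1/24 = 343/24 s.

343/24 seconds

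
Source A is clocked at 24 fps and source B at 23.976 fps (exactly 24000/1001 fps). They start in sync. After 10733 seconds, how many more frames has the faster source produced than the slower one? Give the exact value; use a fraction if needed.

257592/1001 frames

A emits 24 × 10733 = 257592 frames; B emits 24000/1001 × 10733 = 257592000/1001.
Difference = 257592/1001 frames (≈ 257.3347); B is behind A.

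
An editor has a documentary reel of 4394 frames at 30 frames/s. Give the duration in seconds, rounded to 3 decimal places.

146.467 seconds

Running time = 4394 × 1/30 = 2197/15 s ≈ 146.467 s.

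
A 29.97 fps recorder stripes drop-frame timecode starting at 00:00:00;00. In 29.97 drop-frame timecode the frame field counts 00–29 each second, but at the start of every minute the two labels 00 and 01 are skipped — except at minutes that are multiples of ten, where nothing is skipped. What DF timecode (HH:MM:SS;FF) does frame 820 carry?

00:00:27;10

Each 10-minute DF block holds 10 × 60 × 30 − 9 × 2 = 17982 frames. 820 ÷ 17982 → 0 full blocks, remainder 820.
Within the partial block the first minute is 1800 frames and each further minute 1798, so 0 further minute boundaries passed. Total skipped labels = 18 × 0 + 2 × 0 = 0.
Non-drop label index = 820 + 0 = 820; at 30 labels/s that is 00:00:27:10, i.e. DF 00:00:27;10.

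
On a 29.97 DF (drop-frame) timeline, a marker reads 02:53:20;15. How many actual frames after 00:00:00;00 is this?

311703

Complete 10-minute blocks: 17, each 17982 frames → 305694.
Remaining 3 whole minutes in the current block: 1800 + 2 × 1798 = 5396 frames.
Within the current minute: 20 × 30 + 15 − 2 = 613 (labels ;00/;01 skipped at this minute). Total = 305694 + 5396 + 613 = 311703.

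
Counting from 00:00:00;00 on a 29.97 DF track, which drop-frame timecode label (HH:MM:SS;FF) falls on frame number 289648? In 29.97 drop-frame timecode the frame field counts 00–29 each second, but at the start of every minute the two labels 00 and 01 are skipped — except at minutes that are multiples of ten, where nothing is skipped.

02:41:04;18

Ten DF minutes hold 17982 frames, so frame 289648 lies in block 16 (frames 287712–305693) with 1936 frames into that block.
The block's first minute is 1800 frames and the rest 1798 each; 1936 frames reaches minute 1, so 16 × 18 + 1 × 2 = 290 labels have been skipped so far.
Adding those back, label number 289648 + 290 = 289938 at 30 labels/s is 9664 s + 18 f = 2 h 41 min 4 s frame 18, i.e. 02:41:04;18.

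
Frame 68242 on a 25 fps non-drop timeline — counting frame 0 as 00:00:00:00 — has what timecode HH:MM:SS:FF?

00:45:29:17

68242 ÷ 25 = 2729 full seconds, remainder 17 frames.
2729 s = 0 h 45 min 29 s.
Timecode: 00:45:29:17.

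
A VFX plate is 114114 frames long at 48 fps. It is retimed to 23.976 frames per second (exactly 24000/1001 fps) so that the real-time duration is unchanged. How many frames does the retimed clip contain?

57000 frames

Target frames = source frames × (target rate / source rate) = 114114 × (24000/1001)/(48) = 114114 × 500/1001 = 57000.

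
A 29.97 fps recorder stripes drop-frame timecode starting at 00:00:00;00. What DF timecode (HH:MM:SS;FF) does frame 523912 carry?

Each 10-minute DF block holds 10 × 60 × 30 − 9 × 2 = 17982 frames. 523912 ÷ 17982 → 29 full blocks, remainder 2434.
Within the partial block the first minute is 1800 frames and each further minute 1798, so 1 further minute boundary passed. Total skipped labels = 18 × 29 + 2 × 1 = 524.
Non-drop label index = 523912 + 524 = 524436; at 30 labels/s that is 04:51:21:06, i.e. DF 04:51:21;06.

04:51:21;06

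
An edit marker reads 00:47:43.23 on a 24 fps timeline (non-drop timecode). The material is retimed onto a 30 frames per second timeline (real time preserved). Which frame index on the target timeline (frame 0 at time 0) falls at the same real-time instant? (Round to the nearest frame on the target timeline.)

frame 85919

Source frame index: (0×3600 + 47×60 + 43) × 24 + 23 = 68735.
Real time: 68735 / (24) = 68735/24 s.
Target frame: (68735/24) × (30) = 343675/4 ≈ 85918.750 → 85919.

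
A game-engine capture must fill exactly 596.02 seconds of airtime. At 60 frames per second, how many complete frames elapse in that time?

Frames = 596.02 × 60 = 178806/5 ≈ 35761.2000.
Complete frames: 35761.

35761 frames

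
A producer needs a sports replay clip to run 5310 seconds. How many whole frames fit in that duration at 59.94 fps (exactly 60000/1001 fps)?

318281 frames

Frames = 5310 × 60000/1001 = 318600000/1001 ≈ 318281.7183.
Complete frames: 318281.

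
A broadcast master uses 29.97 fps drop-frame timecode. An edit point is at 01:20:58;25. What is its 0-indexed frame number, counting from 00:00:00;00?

145621

As if non-drop at 30 labels/s: (1 × 3600 + 20 × 60 + 58) × 30 + 25 = 145765.
Minute boundaries passed: 80; those not divisible by 10: 80 − 8 = 72; dropped labels = 2 × 72 = 144.
Actual frame index = 145765 − 144 = 145621.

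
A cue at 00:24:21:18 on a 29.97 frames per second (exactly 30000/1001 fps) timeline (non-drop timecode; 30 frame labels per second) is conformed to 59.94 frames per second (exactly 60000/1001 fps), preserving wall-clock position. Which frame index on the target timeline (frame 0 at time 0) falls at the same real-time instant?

Source frame index: (0×3600 + 24×60 + 21) × 30 + 18 = 43848.
Real time: 43848 / (30000/1001) = 1828827/1250 s.
Target frame: (1828827/1250) × (60000/1001) = 87696.

frame 87696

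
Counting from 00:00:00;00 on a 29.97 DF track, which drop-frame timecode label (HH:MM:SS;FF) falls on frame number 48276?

Each 10-minute DF block holds 10 × 60 × 30 − 9 × 2 = 17982 frames. 48276 ÷ 17982 → 2 full blocks, remainder 12312.
Within the partial block the first minute is 1800 frames and each further minute 1798, so 6 further minute boundaries passed. Total skipped labels = 18 × 2 + 2 × 6 = 48.
Non-drop label index = 48276 + 48 = 48324; at 30 labels/s that is 00:26:50:24, i.e. DF 00:26:50;24.

00:26:50;24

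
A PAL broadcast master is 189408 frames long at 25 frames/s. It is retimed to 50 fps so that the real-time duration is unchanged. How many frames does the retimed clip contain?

Target frames = source frames × (target rate / source rate) = 189408 × (50)/(25) = 189408 × 2 = 378816.

378816 frames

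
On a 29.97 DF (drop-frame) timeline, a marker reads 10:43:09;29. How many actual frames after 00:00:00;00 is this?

Complete 10-minute blocks: 64, each 17982 frames → 1150848.
Remaining 3 whole minutes in the current block: 1800 + 2 × 1798 = 5396 frames.
Within the current minute: 9 × 30 + 29 − 2 = 297 (labels ;00/;01 skipped at this minute). Total = 1150848 + 5396 + 297 = 1156541.

1156541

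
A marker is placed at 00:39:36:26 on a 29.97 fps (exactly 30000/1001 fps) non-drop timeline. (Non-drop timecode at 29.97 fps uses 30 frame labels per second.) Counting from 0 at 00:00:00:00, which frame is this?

71306

Total seconds to the label: (0 × 3600 + 39 × 60 + 36) = 2376.
Frame index = 2376 × 30 + 26 = 71306.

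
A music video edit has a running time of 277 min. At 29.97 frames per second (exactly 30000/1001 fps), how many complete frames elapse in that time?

498101 frames

277 min = 16620 s.
Frames = 16620 × 30000/1001 = 498600000/1001 ≈ 498101.8981.
Complete frames: 498101.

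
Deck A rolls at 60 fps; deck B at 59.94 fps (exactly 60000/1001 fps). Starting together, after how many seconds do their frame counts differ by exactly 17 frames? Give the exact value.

17017/60 seconds

The gap grows by |60000/1001 − 60| = 60/1001 frames per second.
Time for a 17-frame gap: 17 ÷ (60/1001) = 17017/60 s.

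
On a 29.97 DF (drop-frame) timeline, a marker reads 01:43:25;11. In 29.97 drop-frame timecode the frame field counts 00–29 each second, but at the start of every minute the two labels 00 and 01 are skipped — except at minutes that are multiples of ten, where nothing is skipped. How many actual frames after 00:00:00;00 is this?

185975

Complete 10-minute blocks: 10, each 17982 frames → 179820.
Remaining 3 whole minutes in the current block: 1800 + 2 × 1798 = 5396 frames.
Within the current minute: 25 × 30 + 11 − 2 = 759 (labels ;00/;01 skipped at this minute). Total = 179820 + 5396 + 759 = 185975.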